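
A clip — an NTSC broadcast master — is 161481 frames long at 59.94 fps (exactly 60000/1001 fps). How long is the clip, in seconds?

2694.04135 seconds

Running time = 161481 / (60000/1001) = 2694.04135 s.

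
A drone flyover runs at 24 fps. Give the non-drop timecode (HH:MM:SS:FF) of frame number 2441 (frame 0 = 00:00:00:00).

2441 ÷ 24 = 101 full seconds, remainder 17 frames.
101 s = 0 h 1 min 41 s.
Timecode: 00:01:41:17.

00:01:41:17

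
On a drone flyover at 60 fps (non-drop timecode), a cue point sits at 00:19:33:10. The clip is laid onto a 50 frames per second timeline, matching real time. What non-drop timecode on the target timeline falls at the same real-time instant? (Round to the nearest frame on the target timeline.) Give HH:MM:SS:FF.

00:19:33:08

Source frame index: (0×3600 + 19×60 + 33) × 60 + 10 = 70390.
Real time: 70390 / (60) = 7039/6 s.
Target frame: (7039/6) × (50) = 175975/3 ≈ 58658.333 → 58658.
At 50 labels/s: frame 58658 → 00:19:33:08.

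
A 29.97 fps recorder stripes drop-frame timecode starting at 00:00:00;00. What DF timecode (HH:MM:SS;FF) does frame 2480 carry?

00:01:22;22

Ten DF minutes hold 17982 frames, so frame 2480 lies in block 0 (frames 0–17981) with 2480 frames into that block.
The block's first minute is 1800 frames and the rest 1798 each; 2480 frames reaches minute 1, so 0 × 18 + 1 × 2 = 2 labels have been skipped so far.
Adding those back, label number 2480 + 2 = 2482 at 30 labels/s is 82 s + 22 f = 0 h 1 min 22 s frame 22, i.e. 00:01:22;22.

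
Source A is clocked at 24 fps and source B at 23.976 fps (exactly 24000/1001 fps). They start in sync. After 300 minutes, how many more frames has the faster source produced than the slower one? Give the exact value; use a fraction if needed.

300 min = 18000 s.
A emits 24 × 18000 = 432000 frames; B emits 24000/1001 × 18000 = 432000000/1001.
Difference = 432000/1001 frames (≈ 431.5684); B is behind A.

432000/1001 frames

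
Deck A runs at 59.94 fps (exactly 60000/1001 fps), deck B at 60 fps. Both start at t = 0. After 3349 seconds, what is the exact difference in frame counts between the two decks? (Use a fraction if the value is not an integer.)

200940/1001 frames

A emits 60000/1001 × 3349 = 200940000/1001 frames; B emits 60 × 3349 = 200940.
Difference = 200940/1001 frames (≈ 200.7393); B is ahead of A.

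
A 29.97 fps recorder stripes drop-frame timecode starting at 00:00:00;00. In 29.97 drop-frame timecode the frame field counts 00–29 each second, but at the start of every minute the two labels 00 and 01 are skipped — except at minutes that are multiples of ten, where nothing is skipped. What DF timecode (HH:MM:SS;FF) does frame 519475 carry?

Each 10-minute DF block holds 10 × 60 × 30 − 9 × 2 = 17982 frames. 519475 ÷ 17982 → 28 full blocks, remainder 15979.
Within the partial block the first minute is 1800 frames and each further minute 1798, so 8 further minute boundaries passed. Total skipped labels = 18 × 28 + 2 × 8 = 520.
Non-drop label index = 519475 + 520 = 519995; at 30 labels/s that is 04:48:53:05, i.e. DF 04:48:53;05.

04:48:53;05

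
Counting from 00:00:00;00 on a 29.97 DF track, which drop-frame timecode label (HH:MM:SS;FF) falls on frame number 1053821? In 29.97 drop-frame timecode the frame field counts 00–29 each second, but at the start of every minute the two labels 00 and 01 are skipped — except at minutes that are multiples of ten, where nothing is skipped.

09:46:02;17

Each 10-minute DF block holds 10 × 60 × 30 − 9 × 2 = 17982 frames. 1053821 ÷ 17982 → 58 full blocks, remainder 10865.
Within the partial block the first minute is 1800 frames and each further minute 1798, so 6 further minute boundaries passed. Total skipped labels = 18 × 58 + 2 × 6 = 1056.
Non-drop label index = 1053821 + 1056 = 1054877; at 30 labels/s that is 09:46:02:17, i.e. DF 09:46:02;17.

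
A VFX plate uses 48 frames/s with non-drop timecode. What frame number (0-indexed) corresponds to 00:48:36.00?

Total seconds to the label: (0 × 3600 + 48 × 60 + 36) = 2916.
Frame index = 2916 × 48 + 0 = 139968.

frame 139968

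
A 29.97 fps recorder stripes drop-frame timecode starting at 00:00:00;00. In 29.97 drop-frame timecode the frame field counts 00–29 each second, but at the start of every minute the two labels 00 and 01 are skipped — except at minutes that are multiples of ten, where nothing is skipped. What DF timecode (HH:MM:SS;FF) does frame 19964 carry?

00:11:06;04

Ten DF minutes hold 17982 frames, so frame 19964 lies in block 1 (frames 17982–35963) with 1982 frames into that block.
The block's first minute is 1800 frames and the rest 1798 each; 1982 frames reaches minute 1, so 1 × 18 + 1 × 2 = 20 labels have been skipped so far.
Adding those back, label number 19964 + 20 = 19984 at 30 labels/s is 666 s + 4 f = 0 h 11 min 6 s frame 4, i.e. 00:11:06;04.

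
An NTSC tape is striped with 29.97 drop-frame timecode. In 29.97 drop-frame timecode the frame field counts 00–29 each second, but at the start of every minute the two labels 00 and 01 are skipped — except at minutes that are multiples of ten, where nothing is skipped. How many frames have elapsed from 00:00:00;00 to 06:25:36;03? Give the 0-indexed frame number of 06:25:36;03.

As if non-drop at 30 labels/s: (6 × 3600 + 25 × 60 + 36) × 30 + 3 = 694083.
Minute boundaries passed: 385; those not divisible by 10: 385 − 38 = 347; dropped labels = 2 × 347 = 694.
Actual frame index = 694083 − 694 = 693389.

693389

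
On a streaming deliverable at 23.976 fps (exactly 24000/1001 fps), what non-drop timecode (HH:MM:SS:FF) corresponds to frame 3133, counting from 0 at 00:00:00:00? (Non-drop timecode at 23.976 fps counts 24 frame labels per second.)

00:02:10:13

3133 ÷ 24 = 130 full seconds, remainder 13 frames.
130 s = 0 h 2 min 10 s.
Timecode: 00:02:10:13.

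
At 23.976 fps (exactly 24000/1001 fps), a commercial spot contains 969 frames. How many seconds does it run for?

Running time = 969 / (24000/1001) = 40.415375 s.

40.415375 seconds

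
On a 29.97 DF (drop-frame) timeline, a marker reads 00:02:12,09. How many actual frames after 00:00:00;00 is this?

3965

Complete 10-minute blocks: 0, each 17982 frames → 0.
Remaining 2 whole minutes in the current block: 1800 + 1 × 1798 = 3598 frames.
Within the current minute: 12 × 30 + 9 − 2 = 367 (labels ;00/;01 skipped at this minute). Total = 0 + 3598 + 367 = 3965.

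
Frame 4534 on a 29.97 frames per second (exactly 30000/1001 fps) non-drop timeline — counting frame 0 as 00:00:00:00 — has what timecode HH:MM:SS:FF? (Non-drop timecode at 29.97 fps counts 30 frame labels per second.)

00:02:31:04

4534 ÷ 30 = 151 full seconds, remainder 4 frames.
151 s = 0 h 2 min 31 s.
Timecode: 00:02:31:04.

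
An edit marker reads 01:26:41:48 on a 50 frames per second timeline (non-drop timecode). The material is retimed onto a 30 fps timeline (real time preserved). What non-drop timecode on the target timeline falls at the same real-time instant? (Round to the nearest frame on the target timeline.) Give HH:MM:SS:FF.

01:26:41:29

Source frame index: (1×3600 + 26×60 + 41) × 50 + 48 = 260098.
Real time: 260098 / (50) = 130049/25 s.
Target frame: (130049/25) × (30) = 780294/5 ≈ 156058.800 → 156059.
At 30 labels/s: frame 156059 → 01:26:41:29.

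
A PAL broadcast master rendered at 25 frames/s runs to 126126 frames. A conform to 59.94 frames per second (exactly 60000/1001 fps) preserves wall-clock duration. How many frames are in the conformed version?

Target frames = source frames × (target rate / source rate) = 126126 × (60000/1001)/(25) = 126126 × 2400/1001 = 302400.

302400 frames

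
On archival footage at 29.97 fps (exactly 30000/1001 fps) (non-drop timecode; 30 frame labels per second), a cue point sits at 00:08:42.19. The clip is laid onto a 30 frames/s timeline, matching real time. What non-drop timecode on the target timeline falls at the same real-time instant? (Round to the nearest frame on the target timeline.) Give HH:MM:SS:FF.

Source frame index: (0×3600 + 8×60 + 42) × 30 + 19 = 15679.
Real time: 15679 / (30000/1001) = 15694679/30000 s.
Target frame: (15694679/30000) × (30) = 15694679/1000 ≈ 15694.679 → 15695.
At 30 labels/s: frame 15695 → 00:08:43:05.

00:08:43:05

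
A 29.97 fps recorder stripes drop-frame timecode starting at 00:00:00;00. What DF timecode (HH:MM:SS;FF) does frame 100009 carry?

Ten DF minutes hold 17982 frames, so frame 100009 lies in block 5 (frames 89910–107891) with 10099 frames into that block.
The block's first minute is 1800 frames and the rest 1798 each; 10099 frames reaches minute 5, so 5 × 18 + 5 × 2 = 100 labels have been skipped so far.
Adding those back, label number 100009 + 100 = 100109 at 30 labels/s is 3336 s + 29 f = 0 h 55 min 36 s frame 29, i.e. 00:55:36;29.

00:55:36;29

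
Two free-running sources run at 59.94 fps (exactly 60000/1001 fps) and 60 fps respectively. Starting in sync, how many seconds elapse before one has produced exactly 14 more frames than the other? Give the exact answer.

7007/30 seconds

The gap grows by |60 − 60000/1001| = 60/1001 frames per second.
Time for a 14-frame gap: 14 ÷ (60/1001) = 7007/30 s.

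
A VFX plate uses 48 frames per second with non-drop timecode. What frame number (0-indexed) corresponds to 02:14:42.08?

Total seconds to the label: (2 × 3600 + 14 × 60 + 42) = 8082.
Frame index = 8082 × 48 + 8 = 387944.

387944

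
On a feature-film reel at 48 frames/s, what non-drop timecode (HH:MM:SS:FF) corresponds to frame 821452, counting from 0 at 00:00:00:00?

04:45:13:28

821452 ÷ 48 = 17113 full seconds, remainder 28 frames.
17113 s = 4 h 45 min 13 s.
Timecode: 04:45:13:28.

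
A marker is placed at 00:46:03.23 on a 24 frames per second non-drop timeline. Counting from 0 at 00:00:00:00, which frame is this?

Total seconds to the label: (0 × 3600 + 46 × 60 + 3) = 2763.
Frame index = 2763 × 24 + 23 = 66335.

66335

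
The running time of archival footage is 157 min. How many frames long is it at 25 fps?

235500 frames

157 min = 9420 s.
Frames = 9420 × 25 = 235500.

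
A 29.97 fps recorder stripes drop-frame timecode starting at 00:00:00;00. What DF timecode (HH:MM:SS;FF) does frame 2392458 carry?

Ten DF minutes hold 17982 frames, so frame 2392458 lies in block 133 (frames 2391606–2409587) with 852 frames into that block.
The block's first minute is 1800 frames and the rest 1798 each; 852 frames reaches minute 0, so 133 × 18 + 0 × 2 = 2394 labels have been skipped so far.
Adding those back, label number 2392458 + 2394 = 2394852 at 30 labels/s is 79828 s + 12 f = 22 h 10 min 28 s frame 12, i.e. 22:10:28;12.

22:10:28;12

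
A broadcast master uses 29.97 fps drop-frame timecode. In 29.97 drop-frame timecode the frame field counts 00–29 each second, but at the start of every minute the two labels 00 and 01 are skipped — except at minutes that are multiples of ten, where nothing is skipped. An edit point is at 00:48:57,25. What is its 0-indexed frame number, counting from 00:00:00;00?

88047

Complete 10-minute blocks: 4, each 17982 frames → 71928.
Remaining 8 whole minutes in the current block: 1800 + 7 × 1798 = 14386 frames.
Within the current minute: 57 × 30 + 25 − 2 = 1733 (labels ;00/;01 skipped at this minute). Total = 71928 + 14386 + 1733 = 88047.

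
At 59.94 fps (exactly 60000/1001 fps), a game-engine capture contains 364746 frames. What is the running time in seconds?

Running time = 364746 / (60000/1001) = 6085.1791 s.

6085.1791 seconds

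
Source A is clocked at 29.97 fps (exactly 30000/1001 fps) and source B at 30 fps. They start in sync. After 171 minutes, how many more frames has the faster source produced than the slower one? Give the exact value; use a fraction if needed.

171 min = 10260 s.
A emits 30000/1001 × 10260 = 307800000/1001 frames; B emits 30 × 10260 = 307800.
Difference = 307800/1001 frames (≈ 307.4925); B is ahead of A.

307800/1001 frames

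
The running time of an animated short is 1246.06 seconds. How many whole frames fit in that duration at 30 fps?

Frames = 1246.06 × 30 = 186909/5 ≈ 37381.8000.
Complete frames: 37381.

37381 frames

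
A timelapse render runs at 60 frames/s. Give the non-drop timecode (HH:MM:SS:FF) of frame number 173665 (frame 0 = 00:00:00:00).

173665 ÷ 60 = 2894 full seconds, remainder 25 frames.
2894 s = 0 h 48 min 14 s.
Timecode: 00:48:14:25.

00:48:14:25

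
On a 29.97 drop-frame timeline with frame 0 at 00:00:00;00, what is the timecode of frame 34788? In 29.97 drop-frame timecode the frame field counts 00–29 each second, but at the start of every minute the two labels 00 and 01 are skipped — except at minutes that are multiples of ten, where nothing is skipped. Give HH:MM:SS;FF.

00:19:20;24

Ten DF minutes hold 17982 frames, so frame 34788 lies in block 1 (frames 17982–35963) with 16806 frames into that block.
The block's first minute is 1800 frames and the rest 1798 each; 16806 frames reaches minute 9, so 1 × 18 + 9 × 2 = 36 labels have been skipped so far.
Adding those back, label number 34788 + 36 = 34824 at 30 labels/s is 1160 s + 24 f = 0 h 19 min 20 s frame 24, i.e. 00:19:20;24.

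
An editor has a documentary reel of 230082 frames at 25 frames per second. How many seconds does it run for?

Running time = 230082 / (25) = 9203.28 s.

9203.28 seconds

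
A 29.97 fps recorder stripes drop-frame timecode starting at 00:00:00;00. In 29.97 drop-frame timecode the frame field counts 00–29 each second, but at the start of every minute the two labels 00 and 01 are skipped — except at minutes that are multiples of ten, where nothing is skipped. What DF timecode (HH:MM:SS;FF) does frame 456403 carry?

04:13:48;19

Ten DF minutes hold 17982 frames, so frame 456403 lies in block 25 (frames 449550–467531) with 6853 frames into that block.
The block's first minute is 1800 frames and the rest 1798 each; 6853 frames reaches minute 3, so 25 × 18 + 3 × 2 = 456 labels have been skipped so far.
Adding those back, label number 456403 + 456 = 456859 at 30 labels/s is 15228 s + 19 f = 4 h 13 min 48 s frame 19, i.e. 04:13:48;19.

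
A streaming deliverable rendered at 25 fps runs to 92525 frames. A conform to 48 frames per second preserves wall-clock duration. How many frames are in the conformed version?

177648 frames

Target frames = source frames × (target rate / source rate) = 92525 × (48)/(25) = 92525 × 48/25 = 177648.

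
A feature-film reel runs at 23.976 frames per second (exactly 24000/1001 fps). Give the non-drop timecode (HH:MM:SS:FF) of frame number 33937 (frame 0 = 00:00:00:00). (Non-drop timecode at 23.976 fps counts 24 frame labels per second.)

00:23:34:01

33937 ÷ 24 = 1414 full seconds, remainder 1 frame.
1414 s = 0 h 23 min 34 s.
Timecode: 00:23:34:01.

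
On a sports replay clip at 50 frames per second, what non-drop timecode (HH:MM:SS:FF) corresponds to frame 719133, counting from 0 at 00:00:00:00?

719133 ÷ 50 = 14382 full seconds, remainder 33 frames.
14382 s = 3 h 59 min 42 s.
Timecode: 03:59:42:33.

03:59:42:33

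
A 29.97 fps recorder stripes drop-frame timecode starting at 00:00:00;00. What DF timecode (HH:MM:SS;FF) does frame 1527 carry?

Ten DF minutes hold 17982 frames, so frame 1527 lies in block 0 (frames 0–17981) with 1527 frames into that block.
The block's first minute is 1800 frames and the rest 1798 each; 1527 frames reaches minute 0, so 0 × 18 + 0 × 2 = 0 labels have been skipped so far.
Adding those back, label number 1527 + 0 = 1527 at 30 labels/s is 50 s + 27 f = 0 h 0 min 50 s frame 27, i.e. 00:00:50;27.

00:00:50;27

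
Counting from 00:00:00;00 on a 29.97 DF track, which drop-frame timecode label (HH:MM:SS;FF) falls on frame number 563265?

05:13:14;09

Ten DF minutes hold 17982 frames, so frame 563265 lies in block 31 (frames 557442–575423) with 5823 frames into that block.
The block's first minute is 1800 frames and the rest 1798 each; 5823 frames reaches minute 3, so 31 × 18 + 3 × 2 = 564 labels have been skipped so far.
Adding those back, label number 563265 + 564 = 563829 at 30 labels/s is 18794 s + 9 f = 5 h 13 min 14 s frame 9, i.e. 05:13:14;09.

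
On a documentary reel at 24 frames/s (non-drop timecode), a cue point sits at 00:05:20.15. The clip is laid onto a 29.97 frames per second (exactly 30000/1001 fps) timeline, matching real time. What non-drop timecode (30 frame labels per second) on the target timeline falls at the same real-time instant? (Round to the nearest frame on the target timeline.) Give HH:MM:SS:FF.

Source frame index: (0×3600 + 5×60 + 20) × 24 + 15 = 7695.
Real time: 7695 / (24) = 2565/8 s.
Target frame: (2565/8) × (30000/1001) = 9618750/1001 ≈ 9609.141 → 9609.
At 30 labels/s: frame 9609 → 00:05:20:09.

00:05:20:09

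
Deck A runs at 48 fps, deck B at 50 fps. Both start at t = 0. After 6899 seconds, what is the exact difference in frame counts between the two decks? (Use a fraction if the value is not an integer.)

A emits 48 × 6899 = 331152 frames; B emits 50 × 6899 = 344950.
Difference = 13798 frames; B is ahead of A.

13798 frames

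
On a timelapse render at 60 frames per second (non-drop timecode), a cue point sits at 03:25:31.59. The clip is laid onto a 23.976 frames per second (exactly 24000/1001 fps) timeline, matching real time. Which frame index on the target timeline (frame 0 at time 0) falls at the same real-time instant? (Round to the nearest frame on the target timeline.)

frame 295672

Source frame index: (3×3600 + 25×60 + 31) × 60 + 59 = 739919.
Real time: 739919 / (60) = 739919/60 s.
Target frame: (739919/60) × (24000/1001) = 295967600/1001 ≈ 295671.928 → 295672.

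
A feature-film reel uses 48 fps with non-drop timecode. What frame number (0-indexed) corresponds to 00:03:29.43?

Total seconds to the label: (0 × 3600 + 3 × 60 + 29) = 209.
Frame index = 209 × 48 + 43 = 10075.

frame 10075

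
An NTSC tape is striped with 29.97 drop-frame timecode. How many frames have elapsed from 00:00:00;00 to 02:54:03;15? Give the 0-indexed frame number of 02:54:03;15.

312991

As if non-drop at 30 labels/s: (2 × 3600 + 54 × 60 + 3) × 30 + 15 = 313305.
Minute boundaries passed: 174; those not divisible by 10: 174 − 17 = 157; dropped labels = 2 × 157 = 314.
Actual frame index = 313305 − 314 = 312991.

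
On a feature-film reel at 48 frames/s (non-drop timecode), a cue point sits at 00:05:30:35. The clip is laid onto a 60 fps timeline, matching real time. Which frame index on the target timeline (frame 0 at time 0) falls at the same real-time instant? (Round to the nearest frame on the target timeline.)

Source frame index: (0×3600 + 5×60 + 30) × 48 + 35 = 15875.
Real time: 15875 / (48) = 15875/48 s.
Target frame: (15875/48) × (60) = 79375/4 ≈ 19843.750 → 19844.

frame 19844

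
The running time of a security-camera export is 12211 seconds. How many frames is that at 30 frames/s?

Frames = 12211 × 30 = 366330.

366330 frames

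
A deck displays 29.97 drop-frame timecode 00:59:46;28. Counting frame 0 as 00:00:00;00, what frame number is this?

As if non-drop at 30 labels/s: (0 × 3600 + 59 × 60 + 46) × 30 + 28 = 107608.
Minute boundaries passed: 59; those not divisible by 10: 59 − 5 = 54; dropped labels = 2 × 54 = 108.
Actual frame index = 107608 − 108 = 107500.

107500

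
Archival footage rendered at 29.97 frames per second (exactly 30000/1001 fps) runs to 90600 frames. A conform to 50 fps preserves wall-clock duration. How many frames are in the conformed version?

Target frames = source frames × (target rate / source rate) = 90600 × (50)/(30000/1001) = 90600 × 1001/600 = 151151.

151151 frames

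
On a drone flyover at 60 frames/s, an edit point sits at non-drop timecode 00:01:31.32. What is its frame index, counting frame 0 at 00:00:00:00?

Total seconds to the label: (0 × 3600 + 1 × 60 + 31) = 91.
Frame index = 91 × 60 + 32 = 5492.

5492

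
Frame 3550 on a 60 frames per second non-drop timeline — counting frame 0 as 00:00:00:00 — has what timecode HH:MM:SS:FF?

3550 ÷ 60 = 59 full seconds, remainder 10 frames.
59 s = 0 h 0 min 59 s.
Timecode: 00:00:59:10.

00:00:59:10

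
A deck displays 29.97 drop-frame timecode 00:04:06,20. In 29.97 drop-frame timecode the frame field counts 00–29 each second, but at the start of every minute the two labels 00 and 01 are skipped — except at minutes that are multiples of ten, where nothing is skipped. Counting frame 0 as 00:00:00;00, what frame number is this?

7392

As if non-drop at 30 labels/s: (0 × 3600 + 4 × 60 + 6) × 30 + 20 = 7400.
Minute boundaries passed: 4; those not divisible by 10: 4 − 0 = 4; dropped labels = 2 × 4 = 8.
Actual frame index = 7400 − 8 = 7392.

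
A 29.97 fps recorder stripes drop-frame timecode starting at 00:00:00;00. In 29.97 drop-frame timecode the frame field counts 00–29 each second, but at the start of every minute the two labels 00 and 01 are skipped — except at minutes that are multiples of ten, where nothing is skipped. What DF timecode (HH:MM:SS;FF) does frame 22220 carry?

Ten DF minutes hold 17982 frames, so frame 22220 lies in block 1 (frames 17982–35963) with 4238 frames into that block.
The block's first minute is 1800 frames and the rest 1798 each; 4238 frames reaches minute 2, so 1 × 18 + 2 × 2 = 22 labels have been skipped so far.
Adding those back, label number 22220 + 22 = 22242 at 30 labels/s is 741 s + 12 f = 0 h 12 min 21 s frame 12, i.e. 00:12:21;12.

00:12:21;12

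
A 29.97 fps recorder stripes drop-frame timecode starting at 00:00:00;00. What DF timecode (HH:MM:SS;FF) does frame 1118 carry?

Ten DF minutes hold 17982 frames, so frame 1118 lies in block 0 (frames 0–17981) with 1118 frames into that block.
The block's first minute is 1800 frames and the rest 1798 each; 1118 frames reaches minute 0, so 0 × 18 + 0 × 2 = 0 labels have been skipped so far.
Adding those back, label number 1118 + 0 = 1118 at 30 labels/s is 37 s + 8 f = 0 h 0 min 37 s frame 8, i.e. 00:00:37;08.

00:00:37;08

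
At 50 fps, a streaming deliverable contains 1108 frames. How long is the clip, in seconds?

22.16 seconds

Running time = 1108 / (50) = 22.16 s.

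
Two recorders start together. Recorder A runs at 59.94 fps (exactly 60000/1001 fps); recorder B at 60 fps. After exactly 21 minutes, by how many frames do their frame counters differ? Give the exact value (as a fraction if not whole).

10800/143 frames

21 min = 1260 s.
A emits 60000/1001 × 1260 = 10800000/143 frames; B emits 60 × 1260 = 75600.
Difference = 10800/143 frames (≈ 75.5245); B is ahead of A.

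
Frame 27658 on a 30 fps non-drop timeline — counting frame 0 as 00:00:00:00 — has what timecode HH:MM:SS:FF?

00:15:21:28

27658 ÷ 30 = 921 full seconds, remainder 28 frames.
921 s = 0 h 15 min 21 s.
Timecode: 00:15:21:28.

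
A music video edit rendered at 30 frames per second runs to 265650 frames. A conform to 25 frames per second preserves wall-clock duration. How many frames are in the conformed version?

Target frames = source frames × (target rate / source rate) = 265650 × (25)/(30) = 265650 × 5/6 = 221375.

221375 frames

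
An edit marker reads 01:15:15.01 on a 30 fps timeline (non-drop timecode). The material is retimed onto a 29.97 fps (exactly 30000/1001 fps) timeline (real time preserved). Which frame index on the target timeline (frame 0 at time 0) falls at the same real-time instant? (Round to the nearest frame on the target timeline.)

Source frame index: (1×3600 + 15×60 + 15) × 30 + 1 = 135451.
Real time: 135451 / (30) = 135451/30 s.
Target frame: (135451/30) × (30000/1001) = 135451000/1001 ≈ 135315.684 → 135316.

frame 135316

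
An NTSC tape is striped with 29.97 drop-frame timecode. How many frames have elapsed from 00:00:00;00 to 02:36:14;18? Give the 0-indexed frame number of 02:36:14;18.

As if non-drop at 30 labels/s: (2 × 3600 + 36 × 60 + 14) × 30 + 18 = 281238.
Minute boundaries passed: 156; those not divisible by 10: 156 − 15 = 141; dropped labels = 2 × 141 = 282.
Actual frame index = 281238 − 282 = 280956.

280956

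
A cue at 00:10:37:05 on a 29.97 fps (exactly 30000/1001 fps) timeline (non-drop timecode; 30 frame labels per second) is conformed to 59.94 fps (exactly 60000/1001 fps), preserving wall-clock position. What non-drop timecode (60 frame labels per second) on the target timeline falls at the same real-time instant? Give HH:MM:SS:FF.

00:10:37:10

Source frame index: (0×3600 + 10×60 + 37) × 30 + 5 = 19115.
Real time: 19115 / (30000/1001) = 3826823/6000 s.
Target frame: (3826823/6000) × (60000/1001) = 38230.
At 60 labels/s: frame 38230 → 00:10:37:10.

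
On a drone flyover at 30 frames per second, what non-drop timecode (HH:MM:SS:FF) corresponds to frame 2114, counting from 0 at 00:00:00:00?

00:01:10:14

2114 ÷ 30 = 70 full seconds, remainder 14 frames.
70 s = 0 h 1 min 10 s.
Timecode: 00:01:10:14.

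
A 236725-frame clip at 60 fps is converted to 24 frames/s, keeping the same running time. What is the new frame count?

94690 frames

Target frames = source frames × (target rate / source rate) = 236725 × (24)/(60) = 236725 × 2/5 = 94690.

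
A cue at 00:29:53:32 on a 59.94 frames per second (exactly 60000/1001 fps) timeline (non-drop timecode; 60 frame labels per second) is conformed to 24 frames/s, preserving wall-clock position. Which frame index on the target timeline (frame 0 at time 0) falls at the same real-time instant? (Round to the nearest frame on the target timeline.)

frame 43088

Source frame index: (0×3600 + 29×60 + 53) × 60 + 32 = 107612.
Real time: 107612 / (60000/1001) = 26929903/15000 s.
Target frame: (26929903/15000) × (24) = 26929903/625 ≈ 43087.845 → 43088.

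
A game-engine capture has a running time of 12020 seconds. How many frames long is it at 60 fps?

721200 frames

Frames = 12020 × 60 = 721200.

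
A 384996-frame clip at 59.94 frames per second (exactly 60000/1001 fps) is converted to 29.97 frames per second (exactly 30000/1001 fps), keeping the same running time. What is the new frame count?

192498 frames

Target frames = source frames × (target rate / source rate) = 384996 × (30000/1001)/(60000/1001) = 384996 × 1/2 = 192498.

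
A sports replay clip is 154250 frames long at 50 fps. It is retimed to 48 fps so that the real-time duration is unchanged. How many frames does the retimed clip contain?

Target frames = source frames × (target rate / source rate) = 154250 × (48)/(50) = 154250 × 24/25 = 148080.

148080 frames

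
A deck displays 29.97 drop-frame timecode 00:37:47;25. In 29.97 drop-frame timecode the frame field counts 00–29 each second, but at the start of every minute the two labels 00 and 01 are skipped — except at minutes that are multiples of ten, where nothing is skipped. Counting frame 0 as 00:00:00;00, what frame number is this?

67967

As if non-drop at 30 labels/s: (0 × 3600 + 37 × 60 + 47) × 30 + 25 = 68035.
Minute boundaries passed: 37; those not divisible by 10: 37 − 3 = 34; dropped labels = 2 × 34 = 68.
Actual frame index = 68035 − 68 = 67967.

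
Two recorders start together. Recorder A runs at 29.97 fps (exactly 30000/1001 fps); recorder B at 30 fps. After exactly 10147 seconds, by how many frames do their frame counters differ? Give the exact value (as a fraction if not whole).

304410/1001 frames

A emits 30000/1001 × 10147 = 304410000/1001 frames; B emits 30 × 10147 = 304410.
Difference = 304410/1001 frames (≈ 304.1059); B is ahead of A.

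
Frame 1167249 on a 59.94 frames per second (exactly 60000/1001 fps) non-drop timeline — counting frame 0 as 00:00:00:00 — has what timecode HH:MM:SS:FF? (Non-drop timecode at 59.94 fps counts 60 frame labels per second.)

1167249 ÷ 60 = 19454 full seconds, remainder 9 frames.
19454 s = 5 h 24 min 14 s.
Timecode: 05:24:14:09.

05:24:14:09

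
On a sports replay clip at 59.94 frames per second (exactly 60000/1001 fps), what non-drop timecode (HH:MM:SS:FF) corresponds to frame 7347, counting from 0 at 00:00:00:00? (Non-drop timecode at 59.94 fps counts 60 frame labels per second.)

7347 ÷ 60 = 122 full seconds, remainder 27 frames.
122 s = 0 h 2 min 2 s.
Timecode: 00:02:02:27.

00:02:02:27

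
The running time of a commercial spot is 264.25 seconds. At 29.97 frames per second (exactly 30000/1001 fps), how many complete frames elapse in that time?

7919 frames

Frames = 264.25 × 30000/1001 = 1132500/143 ≈ 7919.5804.
Complete frames: 7919.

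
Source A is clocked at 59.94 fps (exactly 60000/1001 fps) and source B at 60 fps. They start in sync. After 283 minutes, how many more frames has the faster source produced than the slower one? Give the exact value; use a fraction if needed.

1018800/1001 frames

283 min = 16980 s.
A emits 60000/1001 × 16980 = 1018800000/1001 frames; B emits 60 × 16980 = 1018800.
Difference = 1018800/1001 frames (≈ 1017.7822); B is ahead of A.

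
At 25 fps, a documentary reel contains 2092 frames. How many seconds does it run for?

83.68 seconds

Running time = 2092 / (25) = 83.68 s.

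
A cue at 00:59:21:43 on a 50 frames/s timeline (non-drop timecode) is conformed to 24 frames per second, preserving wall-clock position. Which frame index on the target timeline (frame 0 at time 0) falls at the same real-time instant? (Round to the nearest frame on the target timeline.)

Source frame index: (0×3600 + 59×60 + 21) × 50 + 43 = 178093.
Real time: 178093 / (50) = 178093/50 s.
Target frame: (178093/50) × (24) = 2137116/25 ≈ 85484.640 → 85485.

frame 85485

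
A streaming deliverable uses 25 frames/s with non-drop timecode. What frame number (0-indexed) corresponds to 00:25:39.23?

Total seconds to the label: (0 × 3600 + 25 × 60 + 39) = 1539.
Frame index = 1539 × 25 + 23 = 38498.

38498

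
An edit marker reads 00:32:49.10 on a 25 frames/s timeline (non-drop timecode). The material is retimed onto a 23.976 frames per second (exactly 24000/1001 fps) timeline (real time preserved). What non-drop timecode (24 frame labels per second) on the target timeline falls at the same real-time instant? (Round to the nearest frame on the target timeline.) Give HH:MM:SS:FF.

00:32:47:10

Source frame index: (0×3600 + 32×60 + 49) × 25 + 10 = 49235.
Real time: 49235 / (25) = 9847/5 s.
Target frame: (9847/5) × (24000/1001) = 47265600/1001 ≈ 47218.382 → 47218.
At 24 labels/s: frame 47218 → 00:32:47:10.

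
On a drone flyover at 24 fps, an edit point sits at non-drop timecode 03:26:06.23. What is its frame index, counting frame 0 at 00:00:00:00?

Total seconds to the label: (3 × 3600 + 26 × 60 + 6) = 12366.
Frame index = 12366 × 24 + 23 = 296807.

296807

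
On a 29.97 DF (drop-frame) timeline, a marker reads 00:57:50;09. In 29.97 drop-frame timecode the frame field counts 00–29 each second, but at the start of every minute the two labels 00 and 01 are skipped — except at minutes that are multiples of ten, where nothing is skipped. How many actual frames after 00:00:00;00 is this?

104005

As if non-drop at 30 labels/s: (0 × 3600 + 57 × 60 + 50) × 30 + 9 = 104109.
Minute boundaries passed: 57; those not divisible by 10: 57 − 5 = 52; dropped labels = 2 × 52 = 104.
Actual frame index = 104109 − 104 = 104005.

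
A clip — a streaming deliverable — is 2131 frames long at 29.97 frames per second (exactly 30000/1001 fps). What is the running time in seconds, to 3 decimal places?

71.104 seconds

Running time = 2131 × 1001/30000 = 2133131/30000 s ≈ 71.104 s.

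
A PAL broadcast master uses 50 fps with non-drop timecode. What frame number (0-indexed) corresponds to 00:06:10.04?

Total seconds to the label: (0 × 3600 + 6 × 60 + 10) = 370.
Frame index = 370 × 50 + 4 = 18504.

18504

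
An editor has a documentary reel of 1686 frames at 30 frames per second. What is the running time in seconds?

56.2 seconds

Running time = 1686 / (30) = 56.2 s.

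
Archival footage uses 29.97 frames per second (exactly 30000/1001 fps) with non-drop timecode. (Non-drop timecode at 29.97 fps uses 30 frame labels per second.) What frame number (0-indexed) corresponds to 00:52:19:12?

Total seconds to the label: (0 × 3600 + 52 × 60 + 19) = 3139.
Frame index = 3139 × 30 + 12 = 94182.

94182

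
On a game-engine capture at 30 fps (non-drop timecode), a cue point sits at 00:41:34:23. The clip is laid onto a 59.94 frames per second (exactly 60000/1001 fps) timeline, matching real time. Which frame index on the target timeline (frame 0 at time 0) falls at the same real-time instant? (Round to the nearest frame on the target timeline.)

frame 149536

Source frame index: (0×3600 + 41×60 + 34) × 30 + 23 = 74843.
Real time: 74843 / (30) = 74843/30 s.
Target frame: (74843/30) × (60000/1001) = 149686000/1001 ≈ 149536.464 → 149536.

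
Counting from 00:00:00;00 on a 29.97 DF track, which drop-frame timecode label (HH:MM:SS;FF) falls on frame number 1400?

Each 10-minute DF block holds 10 × 60 × 30 − 9 × 2 = 17982 frames. 1400 ÷ 17982 → 0 full blocks, remainder 1400.
Within the partial block the first minute is 1800 frames and each further minute 1798, so 0 further minute boundaries passed. Total skipped labels = 18 × 0 + 2 × 0 = 0.
Non-drop label index = 1400 + 0 = 1400; at 30 labels/s that is 00:00:46:20, i.e. DF 00:00:46;20.

00:00:46;20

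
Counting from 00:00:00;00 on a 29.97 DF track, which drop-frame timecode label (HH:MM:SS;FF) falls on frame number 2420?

00:01:20;22

Ten DF minutes hold 17982 frames, so frame 2420 lies in block 0 (frames 0–17981) with 2420 frames into that block.
The block's first minute is 1800 frames and the rest 1798 each; 2420 frames reaches minute 1, so 0 × 18 + 1 × 2 = 2 labels have been skipped so far.
Adding those back, label number 2420 + 2 = 2422 at 30 labels/s is 80 s + 22 f = 0 h 1 min 20 s frame 22, i.e. 00:01:20;22.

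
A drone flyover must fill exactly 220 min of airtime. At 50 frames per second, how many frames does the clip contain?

220 min = 13200 s.
Frames = 13200 × 50 = 660000.

660000 frames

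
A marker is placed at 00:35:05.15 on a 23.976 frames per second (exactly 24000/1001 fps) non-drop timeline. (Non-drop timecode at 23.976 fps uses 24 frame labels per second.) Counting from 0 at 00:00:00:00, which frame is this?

50535

Total seconds to the label: (0 × 3600 + 35 × 60 + 5) = 2105.
Frame index = 2105 × 24 + 15 = 50535.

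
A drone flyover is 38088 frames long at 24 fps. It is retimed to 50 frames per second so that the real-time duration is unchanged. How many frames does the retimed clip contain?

Target frames = source frames × (target rate / source rate) = 38088 × (50)/(24) = 38088 × 25/12 = 79350.

79350 frames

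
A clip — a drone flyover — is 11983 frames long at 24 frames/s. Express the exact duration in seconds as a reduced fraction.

Running time = 11983 ÷ (24) = 11983 × 1/24 = 11983/24 s.

11983/24 seconds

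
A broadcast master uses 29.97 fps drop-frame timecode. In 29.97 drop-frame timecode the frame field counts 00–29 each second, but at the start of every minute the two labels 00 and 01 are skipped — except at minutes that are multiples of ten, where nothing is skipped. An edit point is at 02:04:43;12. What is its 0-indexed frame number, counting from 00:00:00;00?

As if non-drop at 30 labels/s: (2 × 3600 + 4 × 60 + 43) × 30 + 12 = 224502.
Minute boundaries passed: 124; those not divisible by 10: 124 − 12 = 112; dropped labels = 2 × 112 = 224.
Actual frame index = 224502 − 224 = 224278.

224278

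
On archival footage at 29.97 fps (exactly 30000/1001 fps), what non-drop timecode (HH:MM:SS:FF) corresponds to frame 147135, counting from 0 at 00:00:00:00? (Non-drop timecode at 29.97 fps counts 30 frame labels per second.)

01:21:44:15

147135 ÷ 30 = 4904 full seconds, remainder 15 frames.
4904 s = 1 h 21 min 44 s.
Timecode: 01:21:44:15.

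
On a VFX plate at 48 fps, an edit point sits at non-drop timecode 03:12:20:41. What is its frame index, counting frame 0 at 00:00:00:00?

Total seconds to the label: (3 × 3600 + 12 × 60 + 20) = 11540.
Frame index = 11540 × 48 + 41 = 553961.

553961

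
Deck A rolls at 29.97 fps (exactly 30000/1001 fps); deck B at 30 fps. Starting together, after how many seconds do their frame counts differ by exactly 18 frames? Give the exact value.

600.6 seconds

The gap grows by |30 − 30000/1001| = 30/1001 frames per second.
Time for a 18-frame gap: 18 ÷ (30/1001) = 600.6 s.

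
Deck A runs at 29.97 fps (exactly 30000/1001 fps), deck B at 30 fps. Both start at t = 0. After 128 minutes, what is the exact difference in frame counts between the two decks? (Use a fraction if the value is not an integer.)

128 min = 7680 s.
A emits 30000/1001 × 7680 = 230400000/1001 frames; B emits 30 × 7680 = 230400.
Difference = 230400/1001 frames (≈ 230.1698); B is ahead of A.

230400/1001 frames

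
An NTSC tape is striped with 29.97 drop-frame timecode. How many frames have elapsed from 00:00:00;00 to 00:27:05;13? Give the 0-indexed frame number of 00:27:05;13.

48713

Complete 10-minute blocks: 2, each 17982 frames → 35964.
Remaining 7 whole minutes in the current block: 1800 + 6 × 1798 = 12588 frames.
Within the current minute: 5 × 30 + 13 − 2 = 161 (labels ;00/;01 skipped at this minute). Total = 35964 + 12588 + 161 = 48713.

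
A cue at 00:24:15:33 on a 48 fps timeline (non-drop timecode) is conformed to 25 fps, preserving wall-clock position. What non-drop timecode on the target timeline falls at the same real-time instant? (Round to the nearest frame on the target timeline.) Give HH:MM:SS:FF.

00:24:15:17

Source frame index: (0×3600 + 24×60 + 15) × 48 + 33 = 69873.
Real time: 69873 / (48) = 23291/16 s.
Target frame: (23291/16) × (25) = 582275/16 ≈ 36392.188 → 36392.
At 25 labels/s: frame 36392 → 00:24:15:17.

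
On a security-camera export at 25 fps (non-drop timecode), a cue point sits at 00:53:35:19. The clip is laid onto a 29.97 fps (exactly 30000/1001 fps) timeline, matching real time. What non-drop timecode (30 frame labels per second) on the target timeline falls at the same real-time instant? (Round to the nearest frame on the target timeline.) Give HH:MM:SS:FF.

Source frame index: (0×3600 + 53×60 + 35) × 25 + 19 = 80394.
Real time: 80394 / (25) = 80394/25 s.
Target frame: (80394/25) × (30000/1001) = 96472800/1001 ≈ 96376.424 → 96376.
At 30 labels/s: frame 96376 → 00:53:32:16.

00:53:32:16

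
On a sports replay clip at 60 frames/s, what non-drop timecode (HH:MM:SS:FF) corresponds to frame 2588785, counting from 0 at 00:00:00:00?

11:59:06:25

2588785 ÷ 60 = 43146 full seconds, remainder 25 frames.
43146 s = 11 h 59 min 6 s.
Timecode: 11:59:06:25.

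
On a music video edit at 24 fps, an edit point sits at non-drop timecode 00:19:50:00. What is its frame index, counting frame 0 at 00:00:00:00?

Total seconds to the label: (0 × 3600 + 19 × 60 + 50) = 1190.
Frame index = 1190 × 24 + 0 = 28560.

frame 28560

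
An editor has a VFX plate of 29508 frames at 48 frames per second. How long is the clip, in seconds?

614.75 seconds

Running time = 29508 / (48) = 614.75 s.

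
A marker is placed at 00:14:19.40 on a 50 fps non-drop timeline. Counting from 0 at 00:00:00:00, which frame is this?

42990

Total seconds to the label: (0 × 3600 + 14 × 60 + 19) = 859.
Frame index = 859 × 50 + 40 = 42990.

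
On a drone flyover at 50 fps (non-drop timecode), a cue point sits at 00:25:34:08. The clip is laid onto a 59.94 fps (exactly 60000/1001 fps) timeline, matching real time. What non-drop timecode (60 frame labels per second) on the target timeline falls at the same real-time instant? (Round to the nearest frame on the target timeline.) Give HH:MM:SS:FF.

00:25:32:38

Source frame index: (0×3600 + 25×60 + 34) × 50 + 8 = 76708.
Real time: 76708 / (50) = 38354/25 s.
Target frame: (38354/25) × (60000/1001) = 92049600/1001 ≈ 91957.642 → 91958.
At 60 labels/s: frame 91958 → 00:25:32:38.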